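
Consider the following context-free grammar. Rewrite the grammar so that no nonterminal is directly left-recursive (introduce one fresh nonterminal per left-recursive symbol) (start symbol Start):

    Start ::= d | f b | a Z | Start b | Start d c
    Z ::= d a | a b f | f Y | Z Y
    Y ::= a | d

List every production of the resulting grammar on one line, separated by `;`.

Left recursion appears on Start, Z.
For Start: α = {b, d c}, β = {d, f b, a Z}. Rewrite as Start → β Start1 and Start1 → α Start1 | ε.
For Z: α = {Y}, β = {d a, a b f, f Y}. Rewrite as Z → β Z1 and Z1 → α Z1 | ε.

Start ::= d Start1 | f b Start1 | a Z Start1; Z ::= d a Z1 | a b f Z1 | f Y Z1; Y ::= a | d; Start1 ::= b Start1 | d c Start1 | eps; Z1 ::= Y Z1 | eps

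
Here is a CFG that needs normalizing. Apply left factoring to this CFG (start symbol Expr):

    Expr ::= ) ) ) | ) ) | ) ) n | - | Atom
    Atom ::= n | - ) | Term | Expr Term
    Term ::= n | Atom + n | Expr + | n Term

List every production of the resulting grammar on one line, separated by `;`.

Expr ::= - | Atom | ) ) Expr1; Atom ::= n | - ) | Term | Expr Term; Term ::= Atom + n | Expr + | n Term1; Expr1 ::= ) | epsilon | n; Term1 ::= epsilon | Term

Expr has alternatives sharing prefix ') )': factor to Expr → ) ) Expr1 with Expr1 → ) | ε | n.
Term has alternatives sharing prefix 'n': factor to Term → n Term1 with Term1 → ε | Term.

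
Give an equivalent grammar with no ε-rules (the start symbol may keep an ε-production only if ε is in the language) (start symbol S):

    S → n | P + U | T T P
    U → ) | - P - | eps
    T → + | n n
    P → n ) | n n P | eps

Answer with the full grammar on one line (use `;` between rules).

S → n | P + U | P + | + U | + | T T P | T T; U → ) | - P - | - -; T → + | n n; P → n ) | n n P | n n

Nullable set = {P, U}.
ε ∉ L(G), so no ε-production is kept.
For each production, add variants omitting each subset of nullable occurrences: S → P + U gives P + U | P + | + U | +. S → T T P gives T T P | T T. U → - P - gives - P - | - -. P → n n P gives n n P | n n.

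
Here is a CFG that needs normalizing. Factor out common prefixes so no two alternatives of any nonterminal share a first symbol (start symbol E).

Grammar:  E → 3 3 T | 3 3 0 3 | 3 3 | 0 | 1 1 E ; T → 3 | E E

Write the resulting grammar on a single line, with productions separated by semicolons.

E → 0 | 1 1 E | 3 3 E'; T → 3 | E E; E' → T | 0 3 | ε

E has alternatives sharing prefix '3 3': factor to E → 3 3 E' with E' → T | 0 3 | ε.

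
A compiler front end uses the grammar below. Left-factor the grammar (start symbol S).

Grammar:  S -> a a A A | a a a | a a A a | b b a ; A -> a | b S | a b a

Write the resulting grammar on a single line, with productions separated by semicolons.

S -> b b a | a a S'; A -> b S | a A'; S' -> a | A S''; A' -> ε | b a; S'' -> A | a

S has alternatives sharing prefix 'a a': factor to S → a a S' with S' → A A | a | A a.
A has alternatives sharing prefix 'a': factor to A → a A' with A' → ε | b a.
S' has alternatives sharing prefix 'A': factor to S' → A S'' with S'' → A | a.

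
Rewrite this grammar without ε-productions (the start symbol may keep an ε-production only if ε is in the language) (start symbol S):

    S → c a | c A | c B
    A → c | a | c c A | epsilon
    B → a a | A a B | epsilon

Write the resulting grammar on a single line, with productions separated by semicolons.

The nullable symbols are {A, B}.
ε ∉ L(G), so no ε-production is kept.
Add the nullable-subset variants: S → c A gives c A | c. A → c c A gives c c A | c c. B → A a B gives A a B | A a | a B | a.

S → c a | c A | c | c B; A → c | a | c c A | c c; B → a a | A a B | A a | a B | a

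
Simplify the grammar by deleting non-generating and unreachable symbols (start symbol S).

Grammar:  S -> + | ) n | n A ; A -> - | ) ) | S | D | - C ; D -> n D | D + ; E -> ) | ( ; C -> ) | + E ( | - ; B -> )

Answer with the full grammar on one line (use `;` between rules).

S -> + | ) n | n A; A -> - | ) ) | S | - C; E -> ) | (; C -> ) | + E ( | -

Generating nonterminals: {A, B, C, E, S}.
Reachable from S after that: {A, C, E, S}.
Removed useless symbols: {B, D} and every production mentioning them.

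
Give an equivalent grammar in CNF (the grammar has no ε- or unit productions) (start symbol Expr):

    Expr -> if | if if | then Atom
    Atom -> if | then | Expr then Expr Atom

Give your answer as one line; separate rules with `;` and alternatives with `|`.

Expr -> if | X1 X1 | X2 Atom; Atom -> if | then | Expr Y1; X1 -> if; X2 -> then; Y1 -> X2 Y2; Y2 -> Expr Atom

Introduce a nonterminal for each terminal appearing in a rule of length ≥ 2: X1 → if, X2 → then.
Binarize each right-hand side of length ≥ 3 by chaining fresh nonterminals (Y1, Y2, …): affected rules were Atom → Expr X2 Expr Atom.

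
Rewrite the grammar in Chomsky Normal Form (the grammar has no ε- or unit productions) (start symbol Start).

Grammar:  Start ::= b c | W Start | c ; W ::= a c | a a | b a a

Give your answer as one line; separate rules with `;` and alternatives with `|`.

Start ::= X1 X2 | W Start | c; W ::= X3 X2 | X3 X3 | X1 Y1; X1 ::= b; X2 ::= c; X3 ::= a; Y1 ::= X3 X3

Introduce a nonterminal for each terminal appearing in a rule of length ≥ 2: X1 → b, X2 → c, X3 → a.
Binarize each right-hand side of length ≥ 3 by chaining fresh nonterminals (Y1, Y2, …): affected rules were W → X1 X3 X3.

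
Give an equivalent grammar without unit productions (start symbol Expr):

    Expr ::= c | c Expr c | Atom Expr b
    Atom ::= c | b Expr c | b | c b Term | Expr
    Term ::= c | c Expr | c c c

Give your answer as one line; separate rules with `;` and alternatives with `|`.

Expr ::= c | c Expr c | Atom Expr b; Atom ::= c | b Expr c | b | c b Term | c Expr c | Atom Expr b; Term ::= c | c Expr | c c c

Unit pairs: Atom ⇒* {Expr}.
Replace each nonterminal's rules with the union of the non-unit rules of every nonterminal it unit-derives.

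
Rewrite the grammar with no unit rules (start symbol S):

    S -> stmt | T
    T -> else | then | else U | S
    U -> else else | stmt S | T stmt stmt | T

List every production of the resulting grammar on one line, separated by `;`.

Unit pairs: S ⇒* {T}; T ⇒* {S}; U ⇒* {S, T}.
Replace each nonterminal's rules with the union of the non-unit rules of every nonterminal it unit-derives.

S -> stmt | else | then | else U; T -> stmt | else | then | else U; U -> else else | stmt S | T stmt stmt | stmt | else | then | else U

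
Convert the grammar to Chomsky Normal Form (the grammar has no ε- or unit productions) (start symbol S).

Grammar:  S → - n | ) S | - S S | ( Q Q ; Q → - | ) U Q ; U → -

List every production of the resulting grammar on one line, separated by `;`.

S → X1 X2 | X3 S | X1 Y1 | X4 Y2; Q → - | X3 Y3; U → -; X1 → -; X2 → n; X3 → ); X4 → (; Y1 → S S; Y2 → Q Q; Y3 → U Q

Introduce a nonterminal for each terminal appearing in a rule of length ≥ 2: X1 → -, X2 → n, X3 → ), X4 → (.
Binarize each right-hand side of length ≥ 3 by chaining fresh nonterminals (Y1, Y2, …): affected rules were S → X1 S S; S → X4 Q Q; Q → X3 U Q.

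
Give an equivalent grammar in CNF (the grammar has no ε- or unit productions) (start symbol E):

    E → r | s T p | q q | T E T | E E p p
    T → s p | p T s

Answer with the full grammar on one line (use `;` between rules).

E → r | X1 Y1 | X3 X3 | T Y2 | E Y3; T → X1 X2 | X2 Y5; X1 → s; X2 → p; X3 → q; Y1 → T X2; Y2 → E T; Y3 → E Y4; Y4 → X2 X2; Y5 → T X1

Introduce a nonterminal for each terminal appearing in a rule of length ≥ 2: X1 → s, X2 → p, X3 → q.
Binarize each right-hand side of length ≥ 3 by chaining fresh nonterminals (Y1, Y2, …): affected rules were E → X1 T X2; E → T E T; E → E E X2 X2; T → X2 T X1.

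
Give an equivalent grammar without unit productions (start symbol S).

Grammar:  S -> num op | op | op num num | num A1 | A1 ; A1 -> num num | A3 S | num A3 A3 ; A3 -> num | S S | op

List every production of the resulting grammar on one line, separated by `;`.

Unit pairs: S ⇒* {A1}.
For every A with A ⇒* B via unit rules, add B's non-unit alternatives to A; then delete every rule of the form X → Y.

S -> num num | A3 S | num A3 A3 | num op | op | op num num | num A1; A1 -> num num | A3 S | num A3 A3; A3 -> num | S S | op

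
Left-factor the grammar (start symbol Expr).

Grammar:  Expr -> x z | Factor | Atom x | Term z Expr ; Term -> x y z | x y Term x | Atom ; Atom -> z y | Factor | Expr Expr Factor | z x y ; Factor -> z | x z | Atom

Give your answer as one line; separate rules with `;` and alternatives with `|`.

Expr -> x z | Factor | Atom x | Term z Expr; Term -> Atom | x y Term1; Atom -> Factor | Expr Expr Factor | z Atom1; Factor -> z | x z | Atom; Term1 -> z | Term x; Atom1 -> y | x y

Term has alternatives sharing prefix 'x y': factor to Term → x y Term1 with Term1 → z | Term x.
Atom has alternatives sharing prefix 'z': factor to Atom → z Atom1 with Atom1 → y | x y.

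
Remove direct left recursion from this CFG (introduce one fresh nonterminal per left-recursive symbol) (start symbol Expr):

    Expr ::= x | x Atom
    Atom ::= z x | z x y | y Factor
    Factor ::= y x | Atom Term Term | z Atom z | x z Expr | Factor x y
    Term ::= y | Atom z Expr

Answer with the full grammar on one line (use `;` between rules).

Left recursion appears on Factor.
For Factor: α = {x y}, β = {y x, Atom Term Term, z Atom z, x z Expr}. Rewrite as Factor → β Factor1 and Factor1 → α Factor1 | ε.

Expr ::= x | x Atom; Atom ::= z x | z x y | y Factor; Factor ::= y x Factor1 | Atom Term Term Factor1 | z Atom z Factor1 | x z Expr Factor1; Term ::= y | Atom z Expr; Factor1 ::= x y Factor1 | ε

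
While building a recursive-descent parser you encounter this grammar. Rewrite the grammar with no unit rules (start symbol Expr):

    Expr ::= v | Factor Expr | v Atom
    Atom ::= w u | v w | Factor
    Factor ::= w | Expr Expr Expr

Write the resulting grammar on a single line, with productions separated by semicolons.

Unit pairs: Atom ⇒* {Factor}.
Replace each nonterminal's rules with the union of the non-unit rules of every nonterminal it unit-derives.

Expr ::= v | Factor Expr | v Atom; Atom ::= w u | v w | w | Expr Expr Expr; Factor ::= w | Expr Expr Expr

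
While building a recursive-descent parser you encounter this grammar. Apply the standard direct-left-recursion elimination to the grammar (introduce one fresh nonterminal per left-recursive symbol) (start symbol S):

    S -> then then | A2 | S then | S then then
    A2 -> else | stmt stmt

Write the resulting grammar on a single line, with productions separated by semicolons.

Directly left-recursive nonterminal: S.
For S: α = {then, then then}, β = {then then, A2}. Rewrite as S → β S' and S' → α S' | ε.

S -> then then S' | A2 S'; A2 -> else | stmt stmt; S' -> then S' | then then S' | epsilon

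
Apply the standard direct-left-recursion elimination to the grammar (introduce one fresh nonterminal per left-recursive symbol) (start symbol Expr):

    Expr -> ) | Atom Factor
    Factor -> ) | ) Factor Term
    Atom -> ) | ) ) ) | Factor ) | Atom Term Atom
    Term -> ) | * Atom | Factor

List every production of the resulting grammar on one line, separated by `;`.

Expr -> ) | Atom Factor; Factor -> ) | ) Factor Term; Atom -> ) Atom1 | ) ) ) Atom1 | Factor ) Atom1; Term -> ) | * Atom | Factor; Atom1 -> Term Atom Atom1 | ε

Directly left-recursive nonterminal: Atom.
For Atom: α = {Term Atom}, β = {), ) ) ), Factor )}. Rewrite as Atom → β Atom1 and Atom1 → α Atom1 | ε.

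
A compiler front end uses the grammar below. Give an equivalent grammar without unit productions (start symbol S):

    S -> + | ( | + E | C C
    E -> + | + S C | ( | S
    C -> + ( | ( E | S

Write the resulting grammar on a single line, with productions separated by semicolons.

Unit pairs: C ⇒* {S}; E ⇒* {S}.
Replace each nonterminal's rules with the union of the non-unit rules of every nonterminal it unit-derives.

S -> + | ( | + E | C C; E -> + | + S C | ( | + E | C C; C -> + ( | ( E | + | ( | + E | C C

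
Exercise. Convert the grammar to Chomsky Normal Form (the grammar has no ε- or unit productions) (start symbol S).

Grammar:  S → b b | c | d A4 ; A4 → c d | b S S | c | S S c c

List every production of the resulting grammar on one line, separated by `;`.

S → X1 X1 | c | X2 A4; A4 → X3 X2 | X1 Y1 | c | S Y2; X1 → b; X2 → d; X3 → c; Y1 → S S; Y2 → S Y3; Y3 → X3 X3

Introduce a nonterminal for each terminal appearing in a rule of length ≥ 2: X1 → b, X2 → d, X3 → c.
Binarize each right-hand side of length ≥ 3 by chaining fresh nonterminals (Y1, Y2, …): affected rules were A4 → X1 S S; A4 → S S X3 X3.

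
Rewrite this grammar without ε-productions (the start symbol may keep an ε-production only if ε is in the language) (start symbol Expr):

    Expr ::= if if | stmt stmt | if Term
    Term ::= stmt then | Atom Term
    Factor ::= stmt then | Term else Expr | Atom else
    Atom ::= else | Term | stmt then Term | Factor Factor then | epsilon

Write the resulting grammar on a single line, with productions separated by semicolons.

Expr ::= if if | stmt stmt | if Term; Term ::= stmt then | Atom Term; Factor ::= stmt then | Term else Expr | Atom else | else; Atom ::= else | Term | stmt then Term | Factor Factor then

The nullable symbols are {Atom}.
ε ∉ L(G), so no ε-production is kept.
For each production, add variants omitting each subset of nullable occurrences: Factor → Atom else gives Atom else | else.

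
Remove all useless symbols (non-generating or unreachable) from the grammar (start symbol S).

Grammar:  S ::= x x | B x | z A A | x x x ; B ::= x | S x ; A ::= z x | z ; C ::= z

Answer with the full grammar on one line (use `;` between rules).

S ::= x x | B x | z A A | x x x; B ::= x | S x; A ::= z x | z

Generating nonterminals: {A, B, C, S}.
Reachable from S after that: {A, B, S}.
Removed useless symbols: {C} and every production mentioning them.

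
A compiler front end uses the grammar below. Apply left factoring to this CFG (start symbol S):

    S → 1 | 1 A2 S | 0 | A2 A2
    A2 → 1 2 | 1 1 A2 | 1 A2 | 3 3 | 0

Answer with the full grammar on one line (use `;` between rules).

S has alternatives sharing prefix '1': factor to S → 1 S' with S' → ε | A2 S.
A2 has alternatives sharing prefix '1': factor to A2 → 1 A2' with A2' → 2 | 1 A2 | A2.

S → 0 | A2 A2 | 1 S'; A2 → 3 3 | 0 | 1 A2'; S' → ε | A2 S; A2' → 2 | 1 A2 | A2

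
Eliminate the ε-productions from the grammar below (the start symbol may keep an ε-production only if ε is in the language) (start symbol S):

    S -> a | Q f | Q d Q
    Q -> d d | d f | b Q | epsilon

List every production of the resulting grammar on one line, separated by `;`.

S -> a | Q f | f | Q d Q | Q d | d Q | d; Q -> d d | d f | b Q | b

Nullable set = {Q}.
ε ∉ L(G), so no ε-production is kept.
Expand every rule over subsets of its nullable positions: S → Q f gives Q f | f. S → Q d Q gives Q d Q | Q d | d Q | d. Q → b Q gives b Q | b.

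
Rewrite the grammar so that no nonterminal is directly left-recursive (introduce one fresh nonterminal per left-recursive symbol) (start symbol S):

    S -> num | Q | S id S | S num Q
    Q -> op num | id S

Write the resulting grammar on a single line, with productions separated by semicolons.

Left recursion appears on S.
For S: α = {id S, num Q}, β = {num, Q}. Rewrite as S → β S' and S' → α S' | ε.

S -> num S' | Q S'; Q -> op num | id S; S' -> id S S' | num Q S' | ε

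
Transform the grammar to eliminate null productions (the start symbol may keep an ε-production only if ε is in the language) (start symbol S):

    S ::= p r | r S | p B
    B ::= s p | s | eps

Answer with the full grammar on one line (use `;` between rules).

S ::= p r | r S | p B | p; B ::= s p | s

Nullable nonterminals: {B}.
ε ∉ L(G), so no ε-production is kept.
Expand every rule over subsets of its nullable positions: S → p B gives p B | p.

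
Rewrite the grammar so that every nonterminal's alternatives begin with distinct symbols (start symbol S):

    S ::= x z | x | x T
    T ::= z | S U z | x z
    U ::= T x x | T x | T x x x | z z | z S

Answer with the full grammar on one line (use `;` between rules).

S ::= x S'; T ::= z | S U z | x z; U ::= T x U' | z U''; S' ::= z | ε | T; U' ::= ε | x U'''; U'' ::= z | S; U''' ::= ε | x

S has alternatives sharing prefix 'x': factor to S → x S' with S' → z | ε | T.
U has alternatives sharing prefix 'T x': factor to U → T x U' with U' → x | ε | x x.
U has alternatives sharing prefix 'z': factor to U → z U'' with U'' → z | S.
U' has alternatives sharing prefix 'x': factor to U' → x U''' with U''' → ε | x.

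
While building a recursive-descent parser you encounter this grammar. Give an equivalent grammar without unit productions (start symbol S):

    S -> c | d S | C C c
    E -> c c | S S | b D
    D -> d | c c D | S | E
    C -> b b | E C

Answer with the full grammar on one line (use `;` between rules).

S -> c | d S | C C c; E -> c c | S S | b D; D -> c | d S | C C c | c c | S S | b D | d | c c D; C -> b b | E C

Unit pairs: D ⇒* {E, S}.
For each unit pair (A, B), copy every non-unit production of B to A, then drop all unit productions.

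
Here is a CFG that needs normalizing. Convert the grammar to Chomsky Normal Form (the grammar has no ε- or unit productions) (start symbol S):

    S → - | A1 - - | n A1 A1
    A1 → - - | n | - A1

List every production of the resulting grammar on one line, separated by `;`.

Introduce a nonterminal for each terminal appearing in a rule of length ≥ 2: X1 → -, X2 → n.
Binarize each right-hand side of length ≥ 3 by chaining fresh nonterminals (Y1, Y2, …): affected rules were S → A1 X1 X1; S → X2 A1 A1.

S → - | A1 Y1 | X2 Y2; A1 → X1 X1 | n | X1 A1; X1 → -; X2 → n; Y1 → X1 X1; Y2 → A1 A1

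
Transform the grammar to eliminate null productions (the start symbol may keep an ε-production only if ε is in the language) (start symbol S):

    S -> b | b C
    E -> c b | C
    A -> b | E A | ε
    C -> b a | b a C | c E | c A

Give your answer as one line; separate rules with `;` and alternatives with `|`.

Nullable set = {A}.
ε ∉ L(G), so no ε-production is kept.
For each production, add variants omitting each subset of nullable occurrences: A → E A gives E A | E. C → c A gives c A | c.

S -> b | b C; E -> c b | C; A -> b | E A | E; C -> b a | b a C | c E | c A | c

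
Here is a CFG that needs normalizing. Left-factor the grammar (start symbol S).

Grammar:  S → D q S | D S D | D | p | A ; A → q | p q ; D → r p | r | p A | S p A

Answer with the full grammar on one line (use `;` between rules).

S has alternatives sharing prefix 'D': factor to S → D S' with S' → q S | S D | ε.
D has alternatives sharing prefix 'r': factor to D → r D' with D' → p | ε.

S → p | A | D S'; A → q | p q; D → p A | S p A | r D'; S' → q S | S D | ε; D' → p | ε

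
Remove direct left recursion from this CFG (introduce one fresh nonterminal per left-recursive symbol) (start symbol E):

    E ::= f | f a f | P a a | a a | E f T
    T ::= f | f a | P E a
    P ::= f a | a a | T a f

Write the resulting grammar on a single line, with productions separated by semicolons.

Directly left-recursive nonterminal: E.
For E: α = {f T}, β = {f, f a f, P a a, a a}. Rewrite as E → β E' and E' → α E' | ε.

E ::= f E' | f a f E' | P a a E' | a a E'; T ::= f | f a | P E a; P ::= f a | a a | T a f; E' ::= f T E' | epsilon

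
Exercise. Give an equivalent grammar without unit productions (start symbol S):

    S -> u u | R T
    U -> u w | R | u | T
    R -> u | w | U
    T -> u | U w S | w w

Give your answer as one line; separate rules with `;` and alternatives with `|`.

S -> u u | R T; U -> u w | u | w | U w S | w w; R -> u w | u | w | U w S | w w; T -> u | U w S | w w

Unit pairs: R ⇒* {T, U}; U ⇒* {R, T}.
For every A with A ⇒* B via unit rules, add B's non-unit alternatives to A; then delete every rule of the form X → Y.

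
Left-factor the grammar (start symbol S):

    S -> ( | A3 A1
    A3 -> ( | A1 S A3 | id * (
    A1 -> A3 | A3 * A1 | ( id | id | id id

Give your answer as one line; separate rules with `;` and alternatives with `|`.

S -> ( | A3 A1; A3 -> ( | A1 S A3 | id * (; A1 -> ( id | A3 A1' | id A1''; A1' -> epsilon | * A1; A1'' -> epsilon | id

A1 has alternatives sharing prefix 'A3': factor to A1 → A3 A1' with A1' → ε | * A1.
A1 has alternatives sharing prefix 'id': factor to A1 → id A1'' with A1'' → ε | id.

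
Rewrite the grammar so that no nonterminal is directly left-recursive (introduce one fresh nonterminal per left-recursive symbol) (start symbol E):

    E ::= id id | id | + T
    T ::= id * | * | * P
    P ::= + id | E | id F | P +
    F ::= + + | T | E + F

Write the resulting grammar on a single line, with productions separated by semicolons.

P is directly left-recursive.
For P: α = {+}, β = {+ id, E, id F}. Rewrite as P → β P' and P' → α P' | ε.

E ::= id id | id | + T; T ::= id * | * | * P; P ::= + id P' | E P' | id F P'; F ::= + + | T | E + F; P' ::= + P' | ε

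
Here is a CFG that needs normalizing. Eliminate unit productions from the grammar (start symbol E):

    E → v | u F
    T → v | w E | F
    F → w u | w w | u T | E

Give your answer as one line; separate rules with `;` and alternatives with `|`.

Unit pairs: F ⇒* {E}; T ⇒* {E, F}.
Replace each nonterminal's rules with the union of the non-unit rules of every nonterminal it unit-derives.

E → v | u F; T → v | u F | w u | w w | u T | w E; F → v | u F | w u | w w | u T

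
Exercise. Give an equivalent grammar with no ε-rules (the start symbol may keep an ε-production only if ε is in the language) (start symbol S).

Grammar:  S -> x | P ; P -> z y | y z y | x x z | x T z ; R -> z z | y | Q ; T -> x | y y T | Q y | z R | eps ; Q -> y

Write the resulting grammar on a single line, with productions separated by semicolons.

S -> x | P; P -> z y | y z y | x x z | x T z | x z; R -> z z | y | Q; T -> x | y y T | y y | Q y | z R; Q -> y

Nullable nonterminals: {T}.
ε ∉ L(G), so no ε-production is kept.
For each production, add variants omitting each subset of nullable occurrences: P → x T z gives x T z | x z. T → y y T gives y y T | y y.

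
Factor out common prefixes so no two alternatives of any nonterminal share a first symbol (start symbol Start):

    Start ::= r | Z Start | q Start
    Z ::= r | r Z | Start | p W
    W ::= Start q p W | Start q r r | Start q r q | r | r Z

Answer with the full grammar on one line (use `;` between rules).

Start ::= r | Z Start | q Start; Z ::= Start | p W | r Z1; W ::= Start q W1 | r W2; Z1 ::= ε | Z; W1 ::= p W | r W11; W2 ::= ε | Z; W11 ::= r | q

Z has alternatives sharing prefix 'r': factor to Z → r Z1 with Z1 → ε | Z.
W has alternatives sharing prefix 'Start q': factor to W → Start q W1 with W1 → p W | r r | r q.
W has alternatives sharing prefix 'r': factor to W → r W2 with W2 → ε | Z.
W1 has alternatives sharing prefix 'r': factor to W1 → r W11 with W11 → r | q.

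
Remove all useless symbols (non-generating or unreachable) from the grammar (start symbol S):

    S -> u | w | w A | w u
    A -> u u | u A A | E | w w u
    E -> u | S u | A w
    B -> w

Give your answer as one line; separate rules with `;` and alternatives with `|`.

S -> u | w | w A | w u; A -> u u | u A A | E | w w u; E -> u | S u | A w

Generating nonterminals: {A, B, E, S}.
Reachable from S after that: {A, E, S}.
Removed useless symbols: {B} and every production mentioning them.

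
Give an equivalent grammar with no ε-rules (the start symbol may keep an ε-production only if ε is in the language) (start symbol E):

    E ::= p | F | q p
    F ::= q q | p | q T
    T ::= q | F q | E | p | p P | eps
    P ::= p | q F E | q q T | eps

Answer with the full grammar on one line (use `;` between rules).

E ::= p | F | q p; F ::= q q | p | q T | q; T ::= q | F q | E | p | p P; P ::= p | q F E | q q T | q q

Nullable nonterminals: {P, T}.
ε ∉ L(G), so no ε-production is kept.
Add the nullable-subset variants: F → q T gives q T | q. P → q q T gives q q T | q q.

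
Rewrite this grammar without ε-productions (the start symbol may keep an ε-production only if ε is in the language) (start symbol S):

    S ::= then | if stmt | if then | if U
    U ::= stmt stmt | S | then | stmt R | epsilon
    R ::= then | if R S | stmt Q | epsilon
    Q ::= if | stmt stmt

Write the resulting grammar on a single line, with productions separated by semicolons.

S ::= then | if stmt | if then | if U | if; U ::= stmt stmt | S | then | stmt R | stmt; R ::= then | if R S | if S | stmt Q; Q ::= if | stmt stmt

Nullable set = {R, U}.
ε ∉ L(G), so no ε-production is kept.
For each production, add variants omitting each subset of nullable occurrences: S → if U gives if U | if. U → stmt R gives stmt R | stmt. R → if R S gives if R S | if S.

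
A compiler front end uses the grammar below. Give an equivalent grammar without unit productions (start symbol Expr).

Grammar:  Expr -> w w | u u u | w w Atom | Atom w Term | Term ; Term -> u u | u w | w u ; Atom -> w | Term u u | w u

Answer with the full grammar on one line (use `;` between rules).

Expr -> u u | u w | w u | w w | u u u | w w Atom | Atom w Term; Term -> u u | u w | w u; Atom -> w | Term u u | w u

Unit pairs: Expr ⇒* {Term}.
Replace each nonterminal's rules with the union of the non-unit rules of every nonterminal it unit-derives.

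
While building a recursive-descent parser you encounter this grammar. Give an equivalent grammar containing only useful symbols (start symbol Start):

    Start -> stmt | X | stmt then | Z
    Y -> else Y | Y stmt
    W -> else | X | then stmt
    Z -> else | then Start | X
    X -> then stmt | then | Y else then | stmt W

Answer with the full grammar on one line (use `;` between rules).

Start -> stmt | X | stmt then | Z; W -> else | X | then stmt; Z -> else | then Start | X; X -> then stmt | then | stmt W

Generating nonterminals: {Start, W, X, Z}.
Reachable from Start after that: {Start, W, X, Z}.
Removed useless symbols: {Y} and every production mentioning them.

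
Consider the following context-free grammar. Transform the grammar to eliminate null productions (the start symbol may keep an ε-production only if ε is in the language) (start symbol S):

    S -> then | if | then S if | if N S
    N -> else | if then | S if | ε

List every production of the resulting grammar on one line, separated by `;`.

Nullable set = {N}.
ε ∉ L(G), so no ε-production is kept.
Expand every rule over subsets of its nullable positions: S → if N S gives if N S | if S.

S -> then | if | then S if | if N S | if S; N -> else | if then | S if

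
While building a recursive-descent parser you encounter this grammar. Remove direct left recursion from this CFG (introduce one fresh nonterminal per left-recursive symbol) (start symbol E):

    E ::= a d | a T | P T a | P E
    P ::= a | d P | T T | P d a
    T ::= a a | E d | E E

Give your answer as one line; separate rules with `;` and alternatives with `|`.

E ::= a d | a T | P T a | P E; P ::= a P' | d P P' | T T P'; T ::= a a | E d | E E; P' ::= d a P' | ε

P is directly left-recursive.
For P: α = {d a}, β = {a, d P, T T}. Rewrite as P → β P' and P' → α P' | ε.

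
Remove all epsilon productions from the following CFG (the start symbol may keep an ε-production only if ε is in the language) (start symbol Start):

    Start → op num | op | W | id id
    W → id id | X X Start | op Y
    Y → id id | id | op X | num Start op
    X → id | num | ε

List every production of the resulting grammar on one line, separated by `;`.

The nullable symbols are {X}.
ε ∉ L(G), so no ε-production is kept.
Expand every rule over subsets of its nullable positions: W → X X Start gives X X Start | X Start | Start. Y → op X gives op X | op.

Start → op num | op | W | id id; W → id id | X X Start | X Start | Start | op Y; Y → id id | id | op X | op | num Start op; X → id | num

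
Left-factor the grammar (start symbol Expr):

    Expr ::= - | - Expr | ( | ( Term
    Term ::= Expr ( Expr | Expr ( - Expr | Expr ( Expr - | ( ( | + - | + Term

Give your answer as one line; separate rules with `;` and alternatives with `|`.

Expr ::= - Expr1 | ( Expr2; Term ::= ( ( | Expr ( Term1 | + Term2; Expr1 ::= epsilon | Expr; Expr2 ::= epsilon | Term; Term1 ::= - Expr | Expr Term11; Term2 ::= - | Term; Term11 ::= epsilon | -

Expr has alternatives sharing prefix '-': factor to Expr → - Expr1 with Expr1 → ε | Expr.
Expr has alternatives sharing prefix '(': factor to Expr → ( Expr2 with Expr2 → ε | Term.
Term has alternatives sharing prefix 'Expr (': factor to Term → Expr ( Term1 with Term1 → Expr | - Expr | Expr -.
Term has alternatives sharing prefix '+': factor to Term → + Term2 with Term2 → - | Term.
Term1 has alternatives sharing prefix 'Expr': factor to Term1 → Expr Term11 with Term11 → ε | -.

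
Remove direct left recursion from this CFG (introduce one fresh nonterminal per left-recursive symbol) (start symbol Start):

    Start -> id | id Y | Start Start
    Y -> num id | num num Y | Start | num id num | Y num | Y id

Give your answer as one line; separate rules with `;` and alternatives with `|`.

Start -> id Start1 | id Y Start1; Y -> num id Y1 | num num Y Y1 | Start Y1 | num id num Y1; Start1 -> Start Start1 | ε; Y1 -> num Y1 | id Y1 | ε

Left recursion appears on Start, Y.
For Start: α = {Start}, β = {id, id Y}. Rewrite as Start → β Start1 and Start1 → α Start1 | ε.
For Y: α = {num, id}, β = {num id, num num Y, Start, num id num}. Rewrite as Y → β Y1 and Y1 → α Y1 | ε.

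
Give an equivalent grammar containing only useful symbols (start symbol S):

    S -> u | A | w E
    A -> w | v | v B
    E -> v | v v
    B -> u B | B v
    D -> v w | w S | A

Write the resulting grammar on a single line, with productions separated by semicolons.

Generating nonterminals: {A, D, E, S}.
Reachable from S after that: {A, E, S}.
Removed useless symbols: {B, D} and every production mentioning them.

S -> u | A | w E; A -> w | v; E -> v | v v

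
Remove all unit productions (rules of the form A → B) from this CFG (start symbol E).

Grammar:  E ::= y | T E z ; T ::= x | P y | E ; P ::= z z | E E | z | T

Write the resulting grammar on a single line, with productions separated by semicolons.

E ::= y | T E z; T ::= y | T E z | x | P y; P ::= y | T E z | z z | E E | z | x | P y

Unit pairs: P ⇒* {E, T}; T ⇒* {E}.
Replace each nonterminal's rules with the union of the non-unit rules of every nonterminal it unit-derives.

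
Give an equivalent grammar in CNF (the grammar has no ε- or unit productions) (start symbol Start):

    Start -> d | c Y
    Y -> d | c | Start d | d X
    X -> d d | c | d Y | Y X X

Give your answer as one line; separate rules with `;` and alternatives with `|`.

Start -> d | X1 Y; Y -> d | c | Start X2 | X2 X; X -> X2 X2 | c | X2 Y | Y Y1; X1 -> c; X2 -> d; Y1 -> X X

Introduce a nonterminal for each terminal appearing in a rule of length ≥ 2: X1 → c, X2 → d.
Binarize each right-hand side of length ≥ 3 by chaining fresh nonterminals (Y1, Y2, …): affected rules were X → Y X X.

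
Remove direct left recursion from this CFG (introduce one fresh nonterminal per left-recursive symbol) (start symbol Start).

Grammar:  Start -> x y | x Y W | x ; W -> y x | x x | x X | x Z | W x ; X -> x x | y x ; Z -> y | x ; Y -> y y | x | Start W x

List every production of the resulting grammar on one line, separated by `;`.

Start -> x y | x Y W | x; W -> y x W1 | x x W1 | x X W1 | x Z W1; X -> x x | y x; Z -> y | x; Y -> y y | x | Start W x; W1 -> x W1 | ε

Directly left-recursive nonterminal: W.
For W: α = {x}, β = {y x, x x, x X, x Z}. Rewrite as W → β W1 and W1 → α W1 | ε.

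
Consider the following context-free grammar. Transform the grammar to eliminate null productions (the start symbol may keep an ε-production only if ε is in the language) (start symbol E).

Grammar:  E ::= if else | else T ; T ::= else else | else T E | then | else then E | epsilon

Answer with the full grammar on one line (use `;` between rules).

Nullable set = {T}.
ε ∉ L(G), so no ε-production is kept.
For each production, add variants omitting each subset of nullable occurrences: E → else T gives else T | else. T → else T E gives else T E | else E.

E ::= if else | else T | else; T ::= else else | else T E | else E | then | else then E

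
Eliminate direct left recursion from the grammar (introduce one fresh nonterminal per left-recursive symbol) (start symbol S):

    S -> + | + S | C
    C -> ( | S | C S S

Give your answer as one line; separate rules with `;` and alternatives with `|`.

Directly left-recursive nonterminal: C.
For C: α = {S S}, β = {(, S}. Rewrite as C → β C' and C' → α C' | ε.

S -> + | + S | C; C -> ( C' | S C'; C' -> S S C' | ε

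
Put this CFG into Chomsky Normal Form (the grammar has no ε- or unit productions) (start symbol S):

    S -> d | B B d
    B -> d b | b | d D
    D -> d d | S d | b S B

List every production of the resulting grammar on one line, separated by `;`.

S -> d | B Y1; B -> X1 X2 | b | X1 D; D -> X1 X1 | S X1 | X2 Y2; X1 -> d; X2 -> b; Y1 -> B X1; Y2 -> S B

Introduce a nonterminal for each terminal appearing in a rule of length ≥ 2: X1 → d, X2 → b.
Binarize each right-hand side of length ≥ 3 by chaining fresh nonterminals (Y1, Y2, …): affected rules were S → B B X1; D → X2 S B.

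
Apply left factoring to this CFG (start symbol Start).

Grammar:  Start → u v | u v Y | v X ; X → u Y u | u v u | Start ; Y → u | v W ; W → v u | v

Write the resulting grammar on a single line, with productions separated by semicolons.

Start has alternatives sharing prefix 'u v': factor to Start → u v Start1 with Start1 → ε | Y.
X has alternatives sharing prefix 'u': factor to X → u X1 with X1 → Y u | v u.
W has alternatives sharing prefix 'v': factor to W → v W1 with W1 → u | ε.

Start → v X | u v Start1; X → Start | u X1; Y → u | v W; W → v W1; Start1 → epsilon | Y; X1 → Y u | v u; W1 → u | epsilon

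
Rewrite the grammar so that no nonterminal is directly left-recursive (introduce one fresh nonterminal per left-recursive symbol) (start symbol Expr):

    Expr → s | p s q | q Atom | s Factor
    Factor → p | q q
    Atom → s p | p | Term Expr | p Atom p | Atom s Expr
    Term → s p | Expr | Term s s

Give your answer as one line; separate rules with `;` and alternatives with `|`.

Expr → s | p s q | q Atom | s Factor; Factor → p | q q; Atom → s p Atom1 | p Atom1 | Term Expr Atom1 | p Atom p Atom1; Term → s p Term1 | Expr Term1; Atom1 → s Expr Atom1 | epsilon; Term1 → s s Term1 | epsilon

Directly left-recursive nonterminals: Atom, Term.
For Atom: α = {s Expr}, β = {s p, p, Term Expr, p Atom p}. Rewrite as Atom → β Atom1 and Atom1 → α Atom1 | ε.
For Term: α = {s s}, β = {s p, Expr}. Rewrite as Term → β Term1 and Term1 → α Term1 | ε.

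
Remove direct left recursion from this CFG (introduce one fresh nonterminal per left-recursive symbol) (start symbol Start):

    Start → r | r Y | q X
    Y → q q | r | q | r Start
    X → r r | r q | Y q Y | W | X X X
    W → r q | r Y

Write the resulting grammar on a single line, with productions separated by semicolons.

Start → r | r Y | q X; Y → q q | r | q | r Start; X → r r X1 | r q X1 | Y q Y X1 | W X1; W → r q | r Y; X1 → X X X1 | ε

X is directly left-recursive.
For X: α = {X X}, β = {r r, r q, Y q Y, W}. Rewrite as X → β X1 and X1 → α X1 | ε.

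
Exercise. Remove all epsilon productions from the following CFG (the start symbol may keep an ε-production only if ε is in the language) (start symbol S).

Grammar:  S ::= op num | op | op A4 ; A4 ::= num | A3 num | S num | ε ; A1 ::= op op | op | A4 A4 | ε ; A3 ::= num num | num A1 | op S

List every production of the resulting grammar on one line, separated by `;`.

S ::= op num | op | op A4; A4 ::= num | A3 num | S num; A1 ::= op op | op | A4 A4 | A4; A3 ::= num num | num A1 | num | op S

The nullable symbols are {A1, A4}.
ε ∉ L(G), so no ε-production is kept.
Add the nullable-subset variants: A1 → A4 A4 gives A4 A4 | A4. A3 → num A1 gives num A1 | num.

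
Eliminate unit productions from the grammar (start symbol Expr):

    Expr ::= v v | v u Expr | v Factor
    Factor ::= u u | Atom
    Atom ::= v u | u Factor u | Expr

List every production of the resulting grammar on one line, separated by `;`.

Unit pairs: Atom ⇒* {Expr}; Factor ⇒* {Atom, Expr}.
Replace each nonterminal's rules with the union of the non-unit rules of every nonterminal it unit-derives.

Expr ::= v v | v u Expr | v Factor; Factor ::= v u | u Factor u | u u | v v | v u Expr | v Factor; Atom ::= v u | u Factor u | v v | v u Expr | v Factor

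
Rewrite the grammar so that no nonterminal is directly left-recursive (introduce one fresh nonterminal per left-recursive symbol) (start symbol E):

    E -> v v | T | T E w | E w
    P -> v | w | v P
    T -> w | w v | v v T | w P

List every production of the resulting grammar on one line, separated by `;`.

Directly left-recursive nonterminal: E.
For E: α = {w}, β = {v v, T, T E w}. Rewrite as E → β E' and E' → α E' | ε.

E -> v v E' | T E' | T E w E'; P -> v | w | v P; T -> w | w v | v v T | w P; E' -> w E' | ε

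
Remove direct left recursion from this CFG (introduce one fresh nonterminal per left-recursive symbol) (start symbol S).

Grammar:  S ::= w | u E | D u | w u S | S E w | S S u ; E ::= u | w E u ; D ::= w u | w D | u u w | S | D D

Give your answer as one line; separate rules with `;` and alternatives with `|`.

S, D are directly left-recursive.
For S: α = {E w, S u}, β = {w, u E, D u, w u S}. Rewrite as S → β S' and S' → α S' | ε.
For D: α = {D}, β = {w u, w D, u u w, S}. Rewrite as D → β D' and D' → α D' | ε.

S ::= w S' | u E S' | D u S' | w u S S'; E ::= u | w E u; D ::= w u D' | w D D' | u u w D' | S D'; S' ::= E w S' | S u S' | ε; D' ::= D D' | ε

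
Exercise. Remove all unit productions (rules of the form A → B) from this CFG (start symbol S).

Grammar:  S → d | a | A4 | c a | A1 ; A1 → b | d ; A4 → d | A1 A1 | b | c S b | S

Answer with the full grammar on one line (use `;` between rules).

Unit pairs: A4 ⇒* {A1, S}; S ⇒* {A1, A4}.
Replace each nonterminal's rules with the union of the non-unit rules of every nonterminal it unit-derives.

S → d | A1 A1 | b | c S b | a | c a; A1 → b | d; A4 → d | A1 A1 | b | c S b | a | c a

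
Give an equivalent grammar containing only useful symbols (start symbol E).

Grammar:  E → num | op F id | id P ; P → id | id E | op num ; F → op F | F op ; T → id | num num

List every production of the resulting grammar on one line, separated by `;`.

Generating nonterminals: {E, P, T}.
Reachable from E after that: {E, P}.
Removed useless symbols: {F, T} and every production mentioning them.

E → num | id P; P → id | id E | op num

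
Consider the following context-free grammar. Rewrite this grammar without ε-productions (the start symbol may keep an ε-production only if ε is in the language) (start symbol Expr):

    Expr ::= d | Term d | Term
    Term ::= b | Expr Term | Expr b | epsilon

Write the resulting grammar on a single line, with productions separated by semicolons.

Nullable set = {Expr, Term}.
ε ∈ L(G) since Expr is nullable, so keep Expr → ε.
Expand every rule over subsets of its nullable positions: Term → Expr Term gives Expr Term | Expr.

Expr ::= d | Term d | Term | epsilon; Term ::= b | Expr Term | Expr | Expr b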